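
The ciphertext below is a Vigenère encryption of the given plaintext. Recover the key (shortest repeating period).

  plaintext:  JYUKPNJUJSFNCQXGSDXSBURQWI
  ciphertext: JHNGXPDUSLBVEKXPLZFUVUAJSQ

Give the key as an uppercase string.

AJTWICU

  i= 0: J-J =  0 → A
  i= 1: H-Y =  9 → J
  i= 2: N-U = 19 → T
  i= 3: G-K = 22 → W
  i= 4: X-P =  8 → I
  i= 5: P-N =  2 → C
  i= 6: D-J = 20 → U
  i= 7: U-U =  0 → A
  i= 8: S-J =  9 → J
  i= 9: L-S = 19 → T
  i=10: B-F = 22 → W
  i=11: V-N =  8 → I
  i=12: E-C =  2 → C
  i=13: K-Q = 20 → U
  i=14: X-X =  0 → A
  i=15: P-G =  9 → J
  i=16: L-S = 19 → T
  i=17: Z-D = 22 → W
  i=18: F-X =  8 → I
  i=19: U-S =  2 → C
  i=20: V-B = 20 → U
  i=21: U-U =  0 → A
  i=22: A-R =  9 → J
  i=23: J-Q = 19 → T
  i=24: S-W = 22 → W
  i=25: Q-I =  8 → I
  shifts repeat with period 7: AJTWICU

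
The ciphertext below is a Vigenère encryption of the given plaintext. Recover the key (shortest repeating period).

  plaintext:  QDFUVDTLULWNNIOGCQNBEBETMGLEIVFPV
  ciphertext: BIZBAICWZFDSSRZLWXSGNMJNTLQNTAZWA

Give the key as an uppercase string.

LFUHFFJ

  i= 0: B-Q = 11 → L
  i= 1: I-D =  5 → F
  i= 2: Z-F = 20 → U
  i= 3: B-U =  7 → H
  i= 4: A-V =  5 → F
  i= 5: I-D =  5 → F
  i= 6: C-T =  9 → J
  i= 7: W-L = 11 → L
  i= 8: Z-U =  5 → F
  i= 9: F-L = 20 → U
  i=10: D-W =  7 → H
  i=11: S-N =  5 → F
  i=12: S-N =  5 → F
  i=13: R-I =  9 → J
  i=14: Z-O = 11 → L
  i=15: L-G =  5 → F
  i=16: W-C = 20 → U
  i=17: X-Q =  7 → H
  i=18: S-N =  5 → F
  i=19: G-B =  5 → F
  i=20: N-E =  9 → J
  i=21: M-B = 11 → L
  i=22: J-E =  5 → F
  i=23: N-T = 20 → U
  i=24: T-M =  7 → H
  i=25: L-G =  5 → F
  i=26: Q-L =  5 → F
  i=27: N-E =  9 → J
  i=28: T-I = 11 → L
  i=29: A-V =  5 → F
  i=30: Z-F = 20 → U
  i=31: W-P =  7 → H
  i=32: A-V =  5 → F
  shifts repeat with period 7: LFUHFFJ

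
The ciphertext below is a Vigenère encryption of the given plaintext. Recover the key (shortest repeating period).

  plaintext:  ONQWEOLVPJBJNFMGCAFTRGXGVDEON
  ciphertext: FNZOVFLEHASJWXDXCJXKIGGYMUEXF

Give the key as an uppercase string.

RAJSR

  i= 0: F-O = 17 → R
  i= 1: N-N =  0 → A
  i= 2: Z-Q =  9 → J
  i= 3: O-W = 18 → S
  i= 4: V-E = 17 → R
  i= 5: F-O = 17 → R
  i= 6: L-L =  0 → A
  i= 7: E-V =  9 → J
  i= 8: H-P = 18 → S
  i= 9: A-J = 17 → R
  i=10: S-B = 17 → R
  i=11: J-J =  0 → A
  i=12: W-N =  9 → J
  i=13: X-F = 18 → S
  i=14: D-M = 17 → R
  i=15: X-G = 17 → R
  i=16: C-C =  0 → A
  i=17: J-A =  9 → J
  i=18: X-F = 18 → S
  i=19: K-T = 17 → R
  i=20: I-R = 17 → R
  i=21: G-G =  0 → A
  i=22: G-X =  9 → J
  i=23: Y-G = 18 → S
  i=24: M-V = 17 → R
  i=25: U-D = 17 → R
  i=26: E-E =  0 → A
  i=27: X-O =  9 → J
  i=28: F-N = 18 → S
  shifts repeat with period 5: RAJSR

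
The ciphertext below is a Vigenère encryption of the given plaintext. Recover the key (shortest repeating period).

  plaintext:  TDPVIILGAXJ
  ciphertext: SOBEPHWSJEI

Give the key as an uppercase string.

  i= 0: S-T = 25 → Z
  i= 1: O-D = 11 → L
  i= 2: B-P = 12 → M
  i= 3: E-V =  9 → J
  i= 4: P-I =  7 → H
  i= 5: H-I = 25 → Z
  i= 6: W-L = 11 → L
  i= 7: S-G = 12 → M
  i= 8: J-A =  9 → J
  i= 9: E-X =  7 → H
  i=10: I-J = 25 → Z
  shifts repeat with period 5: ZLMJH

ZLMJH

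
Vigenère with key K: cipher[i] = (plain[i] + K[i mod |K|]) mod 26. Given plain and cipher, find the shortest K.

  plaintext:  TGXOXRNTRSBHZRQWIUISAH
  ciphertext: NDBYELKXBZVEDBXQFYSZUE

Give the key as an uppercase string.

UXEKH

  i= 0: N-T = 20 → U
  i= 1: D-G = 23 → X
  i= 2: B-X =  4 → E
  i= 3: Y-O = 10 → K
  i= 4: E-X =  7 → H
  i= 5: L-R = 20 → U
  i= 6: K-N = 23 → X
  i= 7: X-T =  4 → E
  i= 8: B-R = 10 → K
  i= 9: Z-S =  7 → H
  i=10: V-B = 20 → U
  i=11: E-H = 23 → X
  i=12: D-Z =  4 → E
  i=13: B-R = 10 → K
  i=14: X-Q =  7 → H
  i=15: Q-W = 20 → U
  i=16: F-I = 23 → X
  i=17: Y-U =  4 → E
  i=18: S-I = 10 → K
  i=19: Z-S =  7 → H
  i=20: U-A = 20 → U
  i=21: E-H = 23 → X
  shifts repeat with period 5: UXEKH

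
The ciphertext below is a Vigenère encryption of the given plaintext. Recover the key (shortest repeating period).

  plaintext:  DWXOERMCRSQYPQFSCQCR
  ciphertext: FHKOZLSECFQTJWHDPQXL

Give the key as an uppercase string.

  i= 0: F-D =  2 → C
  i= 1: H-W = 11 → L
  i= 2: K-X = 13 → N
  i= 3: O-O =  0 → A
  i= 4: Z-E = 21 → V
  i= 5: L-R = 20 → U
  i= 6: S-M =  6 → G
  i= 7: E-C =  2 → C
  i= 8: C-R = 11 → L
  i= 9: F-S = 13 → N
  i=10: Q-Q =  0 → A
  i=11: T-Y = 21 → V
  i=12: J-P = 20 → U
  i=13: W-Q =  6 → G
  i=14: H-F =  2 → C
  i=15: D-S = 11 → L
  i=16: P-C = 13 → N
  i=17: Q-Q =  0 → A
  i=18: X-C = 21 → V
  i=19: L-R = 20 → U
  shifts repeat with period 7: CLNAVUG

CLNAVUG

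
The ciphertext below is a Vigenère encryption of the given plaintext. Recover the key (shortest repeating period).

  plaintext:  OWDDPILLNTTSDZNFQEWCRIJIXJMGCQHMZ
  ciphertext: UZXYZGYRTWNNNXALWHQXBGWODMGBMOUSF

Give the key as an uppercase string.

  i= 0: U-O =  6 → G
  i= 1: Z-W =  3 → D
  i= 2: X-D = 20 → U
  i= 3: Y-D = 21 → V
  i= 4: Z-P = 10 → K
  i= 5: G-I = 24 → Y
  i= 6: Y-L = 13 → N
  i= 7: R-L =  6 → G
  i= 8: T-N =  6 → G
  i= 9: W-T =  3 → D
  i=10: N-T = 20 → U
  i=11: N-S = 21 → V
  i=12: N-D = 10 → K
  i=13: X-Z = 24 → Y
  i=14: A-N = 13 → N
  i=15: L-F =  6 → G
  i=16: W-Q =  6 → G
  i=17: H-E =  3 → D
  i=18: Q-W = 20 → U
  i=19: X-C = 21 → V
  i=20: B-R = 10 → K
  i=21: G-I = 24 → Y
  i=22: W-J = 13 → N
  i=23: O-I =  6 → G
  i=24: D-X =  6 → G
  i=25: M-J =  3 → D
  i=26: G-M = 20 → U
  i=27: B-G = 21 → V
  i=28: M-C = 10 → K
  i=29: O-Q = 24 → Y
  i=30: U-H = 13 → N
  i=31: S-M =  6 → G
  i=32: F-Z =  6 → G
  shifts repeat with period 8: GDUVKYNG

GDUVKYNG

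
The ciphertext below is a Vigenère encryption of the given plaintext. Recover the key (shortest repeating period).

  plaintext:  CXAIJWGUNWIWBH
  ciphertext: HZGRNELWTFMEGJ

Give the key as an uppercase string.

  i= 0: H-C =  5 → F
  i= 1: Z-X =  2 → C
  i= 2: G-A =  6 → G
  i= 3: R-I =  9 → J
  i= 4: N-J =  4 → E
  i= 5: E-W =  8 → I
  i= 6: L-G =  5 → F
  i= 7: W-U =  2 → C
  i= 8: T-N =  6 → G
  i= 9: F-W =  9 → J
  i=10: M-I =  4 → E
  i=11: E-W =  8 → I
  i=12: G-B =  5 → F
  i=13: J-H =  2 → C
  shifts repeat with period 6: FCGJEI

FCGJEI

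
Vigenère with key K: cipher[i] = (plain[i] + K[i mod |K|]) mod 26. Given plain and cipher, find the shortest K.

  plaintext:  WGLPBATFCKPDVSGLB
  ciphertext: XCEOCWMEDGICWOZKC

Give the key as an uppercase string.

  i= 0: X-W =  1 → B
  i= 1: C-G = 22 → W
  i= 2: E-L = 19 → T
  i= 3: O-P = 25 → Z
  i= 4: C-B =  1 → B
  i= 5: W-A = 22 → W
  i= 6: M-T = 19 → T
  i= 7: E-F = 25 → Z
  i= 8: D-C =  1 → B
  i= 9: G-K = 22 → W
  i=10: I-P = 19 → T
  i=11: C-D = 25 → Z
  i=12: W-V =  1 → B
  i=13: O-S = 22 → W
  i=14: Z-G = 19 → T
  i=15: K-L = 25 → Z
  i=16: C-B =  1 → B
  shifts repeat with period 4: BWTZ

BWTZ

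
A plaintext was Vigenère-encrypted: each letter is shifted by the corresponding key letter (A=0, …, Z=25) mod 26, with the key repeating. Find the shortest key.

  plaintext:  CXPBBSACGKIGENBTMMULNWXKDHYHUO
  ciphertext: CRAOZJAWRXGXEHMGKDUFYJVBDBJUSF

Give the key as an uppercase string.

  i= 0: C-C =  0 → A
  i= 1: R-X = 20 → U
  i= 2: A-P = 11 → L
  i= 3: O-B = 13 → N
  i= 4: Z-B = 24 → Y
  i= 5: J-S = 17 → R
  i= 6: A-A =  0 → A
  i= 7: W-C = 20 → U
  i= 8: R-G = 11 → L
  i= 9: X-K = 13 → N
  i=10: G-I = 24 → Y
  i=11: X-G = 17 → R
  i=12: E-E =  0 → A
  i=13: H-N = 20 → U
  i=14: M-B = 11 → L
  i=15: G-T = 13 → N
  i=16: K-M = 24 → Y
  i=17: D-M = 17 → R
  i=18: U-U =  0 → A
  i=19: F-L = 20 → U
  i=20: Y-N = 11 → L
  i=21: J-W = 13 → N
  i=22: V-X = 24 → Y
  i=23: B-K = 17 → R
  i=24: D-D =  0 → A
  i=25: B-H = 20 → U
  i=26: J-Y = 11 → L
  i=27: U-H = 13 → N
  i=28: S-U = 24 → Y
  i=29: F-O = 17 → R
  shifts repeat with period 6: AULNYR

AULNYR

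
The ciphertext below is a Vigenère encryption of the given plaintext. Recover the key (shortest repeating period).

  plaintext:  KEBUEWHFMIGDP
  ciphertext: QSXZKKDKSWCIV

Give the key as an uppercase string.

GOWF

  i= 0: Q-K =  6 → G
  i= 1: S-E = 14 → O
  i= 2: X-B = 22 → W
  i= 3: Z-U =  5 → F
  i= 4: K-E =  6 → G
  i= 5: K-W = 14 → O
  i= 6: D-H = 22 → W
  i= 7: K-F =  5 → F
  i= 8: S-M =  6 → G
  i= 9: W-I = 14 → O
  i=10: C-G = 22 → W
  i=11: I-D =  5 → F
  i=12: V-P =  6 → G
  shifts repeat with period 4: GOWF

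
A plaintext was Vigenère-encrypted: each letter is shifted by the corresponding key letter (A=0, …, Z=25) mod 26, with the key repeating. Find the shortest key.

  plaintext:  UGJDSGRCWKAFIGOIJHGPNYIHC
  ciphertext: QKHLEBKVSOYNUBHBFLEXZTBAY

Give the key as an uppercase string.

  i= 0: Q-U = 22 → W
  i= 1: K-G =  4 → E
  i= 2: H-J = 24 → Y
  i= 3: L-D =  8 → I
  i= 4: E-S = 12 → M
  i= 5: B-G = 21 → V
  i= 6: K-R = 19 → T
  i= 7: V-C = 19 → T
  i= 8: S-W = 22 → W
  i= 9: O-K =  4 → E
  i=10: Y-A = 24 → Y
  i=11: N-F =  8 → I
  i=12: U-I = 12 → M
  i=13: B-G = 21 → V
  i=14: H-O = 19 → T
  i=15: B-I = 19 → T
  i=16: F-J = 22 → W
  i=17: L-H =  4 → E
  i=18: E-G = 24 → Y
  i=19: X-P =  8 → I
  i=20: Z-N = 12 → M
  i=21: T-Y = 21 → V
  i=22: B-I = 19 → T
  i=23: A-H = 19 → T
  i=24: Y-C = 22 → W
  shifts repeat with period 8: WEYIMVTT

WEYIMVTT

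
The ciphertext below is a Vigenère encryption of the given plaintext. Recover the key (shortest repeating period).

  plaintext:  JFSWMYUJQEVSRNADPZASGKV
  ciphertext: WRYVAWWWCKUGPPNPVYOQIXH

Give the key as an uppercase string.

NMGZOYC

  i= 0: W-J = 13 → N
  i= 1: R-F = 12 → M
  i= 2: Y-S =  6 → G
  i= 3: V-W = 25 → Z
  i= 4: A-M = 14 → O
  i= 5: W-Y = 24 → Y
  i= 6: W-U =  2 → C
  i= 7: W-J = 13 → N
  i= 8: C-Q = 12 → M
  i= 9: K-E =  6 → G
  i=10: U-V = 25 → Z
  i=11: G-S = 14 → O
  i=12: P-R = 24 → Y
  i=13: P-N =  2 → C
  i=14: N-A = 13 → N
  i=15: P-D = 12 → M
  i=16: V-P =  6 → G
  i=17: Y-Z = 25 → Z
  i=18: O-A = 14 → O
  i=19: Q-S = 24 → Y
  i=20: I-G =  2 → C
  i=21: X-K = 13 → N
  i=22: H-V = 12 → M
  shifts repeat with period 7: NMGZOYC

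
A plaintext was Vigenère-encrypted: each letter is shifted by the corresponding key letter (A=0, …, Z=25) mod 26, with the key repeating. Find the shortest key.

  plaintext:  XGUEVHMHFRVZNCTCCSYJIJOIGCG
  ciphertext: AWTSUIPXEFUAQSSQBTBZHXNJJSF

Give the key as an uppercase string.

DQZOZB

  i= 0: A-X =  3 → D
  i= 1: W-G = 16 → Q
  i= 2: T-U = 25 → Z
  i= 3: S-E = 14 → O
  i= 4: U-V = 25 → Z
  i= 5: I-H =  1 → B
  i= 6: P-M =  3 → D
  i= 7: X-H = 16 → Q
  i= 8: E-F = 25 → Z
  i= 9: F-R = 14 → O
  i=10: U-V = 25 → Z
  i=11: A-Z =  1 → B
  i=12: Q-N =  3 → D
  i=13: S-C = 16 → Q
  i=14: S-T = 25 → Z
  i=15: Q-C = 14 → O
  i=16: B-C = 25 → Z
  i=17: T-S =  1 → B
  i=18: B-Y =  3 → D
  i=19: Z-J = 16 → Q
  i=20: H-I = 25 → Z
  i=21: X-J = 14 → O
  i=22: N-O = 25 → Z
  i=23: J-I =  1 → B
  i=24: J-G =  3 → D
  i=25: S-C = 16 → Q
  i=26: F-G = 25 → Z
  shifts repeat with period 6: DQZOZB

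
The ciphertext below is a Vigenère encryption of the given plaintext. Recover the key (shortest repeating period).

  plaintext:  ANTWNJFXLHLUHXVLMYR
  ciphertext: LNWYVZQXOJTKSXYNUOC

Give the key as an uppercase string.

LADCIQ

  i= 0: L-A = 11 → L
  i= 1: N-N =  0 → A
  i= 2: W-T =  3 → D
  i= 3: Y-W =  2 → C
  i= 4: V-N =  8 → I
  i= 5: Z-J = 16 → Q
  i= 6: Q-F = 11 → L
  i= 7: X-X =  0 → A
  i= 8: O-L =  3 → D
  i= 9: J-H =  2 → C
  i=10: T-L =  8 → I
  i=11: K-U = 16 → Q
  i=12: S-H = 11 → L
  i=13: X-X =  0 → A
  i=14: Y-V =  3 → D
  i=15: N-L =  2 → C
  i=16: U-M =  8 → I
  i=17: O-Y = 16 → Q
  i=18: C-R = 11 → L
  shifts repeat with period 6: LADCIQ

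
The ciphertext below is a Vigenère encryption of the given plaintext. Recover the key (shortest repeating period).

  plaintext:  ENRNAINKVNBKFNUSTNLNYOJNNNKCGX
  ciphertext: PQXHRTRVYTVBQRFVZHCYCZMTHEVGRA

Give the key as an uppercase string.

LDGURLE

  i= 0: P-E = 11 → L
  i= 1: Q-N =  3 → D
  i= 2: X-R =  6 → G
  i= 3: H-N = 20 → U
  i= 4: R-A = 17 → R
  i= 5: T-I = 11 → L
  i= 6: R-N =  4 → E
  i= 7: V-K = 11 → L
  i= 8: Y-V =  3 → D
  i= 9: T-N =  6 → G
  i=10: V-B = 20 → U
  i=11: B-K = 17 → R
  i=12: Q-F = 11 → L
  i=13: R-N =  4 → E
  i=14: F-U = 11 → L
  i=15: V-S =  3 → D
  i=16: Z-T =  6 → G
  i=17: H-N = 20 → U
  i=18: C-L = 17 → R
  i=19: Y-N = 11 → L
  i=20: C-Y =  4 → E
  i=21: Z-O = 11 → L
  i=22: M-J =  3 → D
  i=23: T-N =  6 → G
  i=24: H-N = 20 → U
  i=25: E-N = 17 → R
  i=26: V-K = 11 → L
  i=27: G-C =  4 → E
  i=28: R-G = 11 → L
  i=29: A-X =  3 → D
  shifts repeat with period 7: LDGURLE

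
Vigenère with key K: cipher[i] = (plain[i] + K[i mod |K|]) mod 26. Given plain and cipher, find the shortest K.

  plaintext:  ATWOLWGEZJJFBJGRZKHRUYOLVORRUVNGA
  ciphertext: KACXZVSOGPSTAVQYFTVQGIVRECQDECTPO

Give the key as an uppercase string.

  i= 0: K-A = 10 → K
  i= 1: A-T =  7 → H
  i= 2: C-W =  6 → G
  i= 3: X-O =  9 → J
  i= 4: Z-L = 14 → O
  i= 5: V-W = 25 → Z
  i= 6: S-G = 12 → M
  i= 7: O-E = 10 → K
  i= 8: G-Z =  7 → H
  i= 9: P-J =  6 → G
  i=10: S-J =  9 → J
  i=11: T-F = 14 → O
  i=12: A-B = 25 → Z
  i=13: V-J = 12 → M
  i=14: Q-G = 10 → K
  i=15: Y-R =  7 → H
  i=16: F-Z =  6 → G
  i=17: T-K =  9 → J
  i=18: V-H = 14 → O
  i=19: Q-R = 25 → Z
  i=20: G-U = 12 → M
  i=21: I-Y = 10 → K
  i=22: V-O =  7 → H
  i=23: R-L =  6 → G
  i=24: E-V =  9 → J
  i=25: C-O = 14 → O
  i=26: Q-R = 25 → Z
  i=27: D-R = 12 → M
  i=28: E-U = 10 → K
  i=29: C-V =  7 → H
  i=30: T-N =  6 → G
  i=31: P-G =  9 → J
  i=32: O-A = 14 → O
  shifts repeat with period 7: KHGJOZM

KHGJOZM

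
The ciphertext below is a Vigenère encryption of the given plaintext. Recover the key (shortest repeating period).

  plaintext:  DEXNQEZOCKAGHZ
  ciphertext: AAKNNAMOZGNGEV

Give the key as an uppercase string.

  i= 0: A-D = 23 → X
  i= 1: A-E = 22 → W
  i= 2: K-X = 13 → N
  i= 3: N-N =  0 → A
  i= 4: N-Q = 23 → X
  i= 5: A-E = 22 → W
  i= 6: M-Z = 13 → N
  i= 7: O-O =  0 → A
  i= 8: Z-C = 23 → X
  i= 9: G-K = 22 → W
  i=10: N-A = 13 → N
  i=11: G-G =  0 → A
  i=12: E-H = 23 → X
  i=13: V-Z = 22 → W
  shifts repeat with period 4: XWNA

XWNA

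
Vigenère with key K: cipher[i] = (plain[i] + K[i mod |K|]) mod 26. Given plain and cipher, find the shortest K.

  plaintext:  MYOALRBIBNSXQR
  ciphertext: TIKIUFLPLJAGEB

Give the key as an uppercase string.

  i= 0: T-M =  7 → H
  i= 1: I-Y = 10 → K
  i= 2: K-O = 22 → W
  i= 3: I-A =  8 → I
  i= 4: U-L =  9 → J
  i= 5: F-R = 14 → O
  i= 6: L-B = 10 → K
  i= 7: P-I =  7 → H
  i= 8: L-B = 10 → K
  i= 9: J-N = 22 → W
  i=10: A-S =  8 → I
  i=11: G-X =  9 → J
  i=12: E-Q = 14 → O
  i=13: B-R = 10 → K
  shifts repeat with period 7: HKWIJOK

HKWIJOK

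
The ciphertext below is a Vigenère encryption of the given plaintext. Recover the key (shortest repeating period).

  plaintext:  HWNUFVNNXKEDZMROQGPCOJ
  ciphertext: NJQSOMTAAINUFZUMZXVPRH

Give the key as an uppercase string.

GNDYJR

  i= 0: N-H =  6 → G
  i= 1: J-W = 13 → N
  i= 2: Q-N =  3 → D
  i= 3: S-U = 24 → Y
  i= 4: O-F =  9 → J
  i= 5: M-V = 17 → R
  i= 6: T-N =  6 → G
  i= 7: A-N = 13 → N
  i= 8: A-X =  3 → D
  i= 9: I-K = 24 → Y
  i=10: N-E =  9 → J
  i=11: U-D = 17 → R
  i=12: F-Z =  6 → G
  i=13: Z-M = 13 → N
  i=14: U-R =  3 → D
  i=15: M-O = 24 → Y
  i=16: Z-Q =  9 → J
  i=17: X-G = 17 → R
  i=18: V-P =  6 → G
  i=19: P-C = 13 → N
  i=20: R-O =  3 → D
  i=21: H-J = 24 → Y
  shifts repeat with period 6: GNDYJR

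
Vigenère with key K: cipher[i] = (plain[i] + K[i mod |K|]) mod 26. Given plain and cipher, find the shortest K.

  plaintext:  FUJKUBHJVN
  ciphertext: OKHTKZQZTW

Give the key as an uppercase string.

  i= 0: O-F =  9 → J
  i= 1: K-U = 16 → Q
  i= 2: H-J = 24 → Y
  i= 3: T-K =  9 → J
  i= 4: K-U = 16 → Q
  i= 5: Z-B = 24 → Y
  i= 6: Q-H =  9 → J
  i= 7: Z-J = 16 → Q
  i= 8: T-V = 24 → Y
  i= 9: W-N =  9 → J
  shifts repeat with period 3: JQY

JQY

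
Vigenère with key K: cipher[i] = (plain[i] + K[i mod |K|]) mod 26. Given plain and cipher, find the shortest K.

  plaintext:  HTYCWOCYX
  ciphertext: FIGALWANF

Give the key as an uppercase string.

YPI

  i= 0: F-H = 24 → Y
  i= 1: I-T = 15 → P
  i= 2: G-Y =  8 → I
  i= 3: A-C = 24 → Y
  i= 4: L-W = 15 → P
  i= 5: W-O =  8 → I
  i= 6: A-C = 24 → Y
  i= 7: N-Y = 15 → P
  i= 8: F-X =  8 → I
  shifts repeat with period 3: YPI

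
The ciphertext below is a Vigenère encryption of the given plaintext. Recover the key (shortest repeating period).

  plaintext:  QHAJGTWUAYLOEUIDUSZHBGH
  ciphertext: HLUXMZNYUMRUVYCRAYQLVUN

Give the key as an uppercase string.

REUOGG

  i= 0: H-Q = 17 → R
  i= 1: L-H =  4 → E
  i= 2: U-A = 20 → U
  i= 3: X-J = 14 → O
  i= 4: M-G =  6 → G
  i= 5: Z-T =  6 → G
  i= 6: N-W = 17 → R
  i= 7: Y-U =  4 → E
  i= 8: U-A = 20 → U
  i= 9: M-Y = 14 → O
  i=10: R-L =  6 → G
  i=11: U-O =  6 → G
  i=12: V-E = 17 → R
  i=13: Y-U =  4 → E
  i=14: C-I = 20 → U
  i=15: R-D = 14 → O
  i=16: A-U =  6 → G
  i=17: Y-S =  6 → G
  i=18: Q-Z = 17 → R
  i=19: L-H =  4 → E
  i=20: V-B = 20 → U
  i=21: U-G = 14 → O
  i=22: N-H =  6 → G
  shifts repeat with period 6: REUOGG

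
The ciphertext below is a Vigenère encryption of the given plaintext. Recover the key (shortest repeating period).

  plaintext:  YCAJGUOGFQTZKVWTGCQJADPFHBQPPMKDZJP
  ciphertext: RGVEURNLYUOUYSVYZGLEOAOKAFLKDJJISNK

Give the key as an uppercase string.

TEVVOXZF

  i= 0: R-Y = 19 → T
  i= 1: G-C =  4 → E
  i= 2: V-A = 21 → V
  i= 3: E-J = 21 → V
  i= 4: U-G = 14 → O
  i= 5: R-U = 23 → X
  i= 6: N-O = 25 → Z
  i= 7: L-G =  5 → F
  i= 8: Y-F = 19 → T
  i= 9: U-Q =  4 → E
  i=10: O-T = 21 → V
  i=11: U-Z = 21 → V
  i=12: Y-K = 14 → O
  i=13: S-V = 23 → X
  i=14: V-W = 25 → Z
  i=15: Y-T =  5 → F
  i=16: Z-G = 19 → T
  i=17: G-C =  4 → E
  i=18: L-Q = 21 → V
  i=19: E-J = 21 → V
  i=20: O-A = 14 → O
  i=21: A-D = 23 → X
  i=22: O-P = 25 → Z
  i=23: K-F =  5 → F
  i=24: A-H = 19 → T
  i=25: F-B =  4 → E
  i=26: L-Q = 21 → V
  i=27: K-P = 21 → V
  i=28: D-P = 14 → O
  i=29: J-M = 23 → X
  i=30: J-K = 25 → Z
  i=31: I-D =  5 → F
  i=32: S-Z = 19 → T
  i=33: N-J =  4 → E
  i=34: K-P = 21 → V
  shifts repeat with period 8: TEVVOXZF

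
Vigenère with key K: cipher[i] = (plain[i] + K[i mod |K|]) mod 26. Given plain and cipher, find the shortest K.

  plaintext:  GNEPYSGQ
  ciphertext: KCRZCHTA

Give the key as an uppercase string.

  i= 0: K-G =  4 → E
  i= 1: C-N = 15 → P
  i= 2: R-E = 13 → N
  i= 3: Z-P = 10 → K
  i= 4: C-Y =  4 → E
  i= 5: H-S = 15 → P
  i= 6: T-G = 13 → N
  i= 7: A-Q = 10 → K
  shifts repeat with period 4: EPNK

EPNK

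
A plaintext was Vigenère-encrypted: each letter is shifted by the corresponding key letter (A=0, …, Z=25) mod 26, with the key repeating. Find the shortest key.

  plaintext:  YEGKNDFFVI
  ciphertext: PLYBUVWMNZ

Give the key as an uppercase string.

RHS

  i= 0: P-Y = 17 → R
  i= 1: L-E =  7 → H
  i= 2: Y-G = 18 → S
  i= 3: B-K = 17 → R
  i= 4: U-N =  7 → H
  i= 5: V-D = 18 → S
  i= 6: W-F = 17 → R
  i= 7: M-F =  7 → H
  i= 8: N-V = 18 → S
  i= 9: Z-I = 17 → R
  shifts repeat with period 3: RHS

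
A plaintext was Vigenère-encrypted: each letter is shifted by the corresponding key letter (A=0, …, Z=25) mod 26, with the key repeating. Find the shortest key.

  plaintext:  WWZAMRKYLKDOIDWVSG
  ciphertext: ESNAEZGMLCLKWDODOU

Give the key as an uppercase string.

  i= 0: E-W =  8 → I
  i= 1: S-W = 22 → W
  i= 2: N-Z = 14 → O
  i= 3: A-A =  0 → A
  i= 4: E-M = 18 → S
  i= 5: Z-R =  8 → I
  i= 6: G-K = 22 → W
  i= 7: M-Y = 14 → O
  i= 8: L-L =  0 → A
  i= 9: C-K = 18 → S
  i=10: L-D =  8 → I
  i=11: K-O = 22 → W
  i=12: W-I = 14 → O
  i=13: D-D =  0 → A
  i=14: O-W = 18 → S
  i=15: D-V =  8 → I
  i=16: O-S = 22 → W
  i=17: U-G = 14 → O
  shifts repeat with period 5: IWOAS

IWOAS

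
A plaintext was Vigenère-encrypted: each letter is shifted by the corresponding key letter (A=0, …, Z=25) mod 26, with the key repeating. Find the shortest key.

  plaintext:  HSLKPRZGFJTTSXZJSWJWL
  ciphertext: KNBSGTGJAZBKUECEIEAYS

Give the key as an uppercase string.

  i= 0: K-H =  3 → D
  i= 1: N-S = 21 → V
  i= 2: B-L = 16 → Q
  i= 3: S-K =  8 → I
  i= 4: G-P = 17 → R
  i= 5: T-R =  2 → C
  i= 6: G-Z =  7 → H
  i= 7: J-G =  3 → D
  i= 8: A-F = 21 → V
  i= 9: Z-J = 16 → Q
  i=10: B-T =  8 → I
  i=11: K-T = 17 → R
  i=12: U-S =  2 → C
  i=13: E-X =  7 → H
  i=14: C-Z =  3 → D
  i=15: E-J = 21 → V
  i=16: I-S = 16 → Q
  i=17: E-W =  8 → I
  i=18: A-J = 17 → R
  i=19: Y-W =  2 → C
  i=20: S-L =  7 → H
  shifts repeat with period 7: DVQIRCH

DVQIRCH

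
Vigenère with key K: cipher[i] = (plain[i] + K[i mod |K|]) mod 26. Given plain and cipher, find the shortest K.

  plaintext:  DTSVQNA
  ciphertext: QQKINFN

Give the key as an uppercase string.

  i= 0: Q-D = 13 → N
  i= 1: Q-T = 23 → X
  i= 2: K-S = 18 → S
  i= 3: I-V = 13 → N
  i= 4: N-Q = 23 → X
  i= 5: F-N = 18 → S
  i= 6: N-A = 13 → N
  shifts repeat with period 3: NXS

NXS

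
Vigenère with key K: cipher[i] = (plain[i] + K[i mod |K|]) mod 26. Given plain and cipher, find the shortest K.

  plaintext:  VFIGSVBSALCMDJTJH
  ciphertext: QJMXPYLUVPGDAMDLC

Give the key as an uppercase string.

VEERXDKC

  i= 0: Q-V = 21 → V
  i= 1: J-F =  4 → E
  i= 2: M-I =  4 → E
  i= 3: X-G = 17 → R
  i= 4: P-S = 23 → X
  i= 5: Y-V =  3 → D
  i= 6: L-B = 10 → K
  i= 7: U-S =  2 → C
  i= 8: V-A = 21 → V
  i= 9: P-L =  4 → E
  i=10: G-C =  4 → E
  i=11: D-M = 17 → R
  i=12: A-D = 23 → X
  i=13: M-J =  3 → D
  i=14: D-T = 10 → K
  i=15: L-J =  2 → C
  i=16: C-H = 21 → V
  shifts repeat with period 8: VEERXDKC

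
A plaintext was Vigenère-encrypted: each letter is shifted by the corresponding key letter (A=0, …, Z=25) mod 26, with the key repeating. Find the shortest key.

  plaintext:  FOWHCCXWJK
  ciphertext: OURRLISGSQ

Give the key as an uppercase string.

JGVK

  i= 0: O-F =  9 → J
  i= 1: U-O =  6 → G
  i= 2: R-W = 21 → V
  i= 3: R-H = 10 → K
  i= 4: L-C =  9 → J
  i= 5: I-C =  6 → G
  i= 6: S-X = 21 → V
  i= 7: G-W = 10 → K
  i= 8: S-J =  9 → J
  i= 9: Q-K =  6 → G
  shifts repeat with period 4: JGVK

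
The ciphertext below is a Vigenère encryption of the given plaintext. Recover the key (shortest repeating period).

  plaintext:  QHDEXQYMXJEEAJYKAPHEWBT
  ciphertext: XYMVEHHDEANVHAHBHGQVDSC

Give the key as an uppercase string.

HRJR

  i= 0: X-Q =  7 → H
  i= 1: Y-H = 17 → R
  i= 2: M-D =  9 → J
  i= 3: V-E = 17 → R
  i= 4: E-X =  7 → H
  i= 5: H-Q = 17 → R
  i= 6: H-Y =  9 → J
  i= 7: D-M = 17 → R
  i= 8: E-X =  7 → H
  i= 9: A-J = 17 → R
  i=10: N-E =  9 → J
  i=11: V-E = 17 → R
  i=12: H-A =  7 → H
  i=13: A-J = 17 → R
  i=14: H-Y =  9 → J
  i=15: B-K = 17 → R
  i=16: H-A =  7 → H
  i=17: G-P = 17 → R
  i=18: Q-H =  9 → J
  i=19: V-E = 17 → R
  i=20: D-W =  7 → H
  i=21: S-B = 17 → R
  i=22: C-T =  9 → J
  shifts repeat with period 4: HRJR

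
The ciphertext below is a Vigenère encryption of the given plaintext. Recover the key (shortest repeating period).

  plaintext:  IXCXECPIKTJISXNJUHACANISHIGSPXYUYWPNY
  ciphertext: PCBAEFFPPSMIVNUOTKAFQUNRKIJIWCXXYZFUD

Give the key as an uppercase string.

HFZDADQ

  i= 0: P-I =  7 → H
  i= 1: C-X =  5 → F
  i= 2: B-C = 25 → Z
  i= 3: A-X =  3 → D
  i= 4: E-E =  0 → A
  i= 5: F-C =  3 → D
  i= 6: F-P = 16 → Q
  i= 7: P-I =  7 → H
  i= 8: P-K =  5 → F
  i= 9: S-T = 25 → Z
  i=10: M-J =  3 → D
  i=11: I-I =  0 → A
  i=12: V-S =  3 → D
  i=13: N-X = 16 → Q
  i=14: U-N =  7 → H
  i=15: O-J =  5 → F
  i=16: T-U = 25 → Z
  i=17: K-H =  3 → D
  i=18: A-A =  0 → A
  i=19: F-C =  3 → D
  i=20: Q-A = 16 → Q
  i=21: U-N =  7 → H
  i=22: N-I =  5 → F
  i=23: R-S = 25 → Z
  i=24: K-H =  3 → D
  i=25: I-I =  0 → A
  i=26: J-G =  3 → D
  i=27: I-S = 16 → Q
  i=28: W-P =  7 → H
  i=29: C-X =  5 → F
  i=30: X-Y = 25 → Z
  i=31: X-U =  3 → D
  i=32: Y-Y =  0 → A
  i=33: Z-W =  3 → D
  i=34: F-P = 16 → Q
  i=35: U-N =  7 → H
  i=36: D-Y =  5 → F
  shifts repeat with period 7: HFZDADQ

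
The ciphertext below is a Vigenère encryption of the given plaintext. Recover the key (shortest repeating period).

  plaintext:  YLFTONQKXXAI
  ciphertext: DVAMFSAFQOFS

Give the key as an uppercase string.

FKVTR

  i= 0: D-Y =  5 → F
  i= 1: V-L = 10 → K
  i= 2: A-F = 21 → V
  i= 3: M-T = 19 → T
  i= 4: F-O = 17 → R
  i= 5: S-N =  5 → F
  i= 6: A-Q = 10 → K
  i= 7: F-K = 21 → V
  i= 8: Q-X = 19 → T
  i= 9: O-X = 17 → R
  i=10: F-A =  5 → F
  i=11: S-I = 10 → K
  shifts repeat with period 5: FKVTR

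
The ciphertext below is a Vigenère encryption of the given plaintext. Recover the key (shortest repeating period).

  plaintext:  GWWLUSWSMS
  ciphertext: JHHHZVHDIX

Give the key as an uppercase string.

DLLWF

  i= 0: J-G =  3 → D
  i= 1: H-W = 11 → L
  i= 2: H-W = 11 → L
  i= 3: H-L = 22 → W
  i= 4: Z-U =  5 → F
  i= 5: V-S =  3 → D
  i= 6: H-W = 11 → L
  i= 7: D-S = 11 → L
  i= 8: I-M = 22 → W
  i= 9: X-S =  5 → F
  shifts repeat with period 5: DLLWF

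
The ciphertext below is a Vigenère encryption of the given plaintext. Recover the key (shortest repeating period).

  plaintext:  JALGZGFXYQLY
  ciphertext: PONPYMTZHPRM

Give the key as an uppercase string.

  i= 0: P-J =  6 → G
  i= 1: O-A = 14 → O
  i= 2: N-L =  2 → C
  i= 3: P-G =  9 → J
  i= 4: Y-Z = 25 → Z
  i= 5: M-G =  6 → G
  i= 6: T-F = 14 → O
  i= 7: Z-X =  2 → C
  i= 8: H-Y =  9 → J
  i= 9: P-Q = 25 → Z
  i=10: R-L =  6 → G
  i=11: M-Y = 14 → O
  shifts repeat with period 5: GOCJZ

GOCJZ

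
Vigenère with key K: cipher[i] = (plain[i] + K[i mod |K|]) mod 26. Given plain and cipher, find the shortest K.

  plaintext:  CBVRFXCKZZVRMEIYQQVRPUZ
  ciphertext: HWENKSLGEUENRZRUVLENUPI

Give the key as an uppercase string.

  i= 0: H-C =  5 → F
  i= 1: W-B = 21 → V
  i= 2: E-V =  9 → J
  i= 3: N-R = 22 → W
  i= 4: K-F =  5 → F
  i= 5: S-X = 21 → V
  i= 6: L-C =  9 → J
  i= 7: G-K = 22 → W
  i= 8: E-Z =  5 → F
  i= 9: U-Z = 21 → V
  i=10: E-V =  9 → J
  i=11: N-R = 22 → W
  i=12: R-M =  5 → F
  i=13: Z-E = 21 → V
  i=14: R-I =  9 → J
  i=15: U-Y = 22 → W
  i=16: V-Q =  5 → F
  i=17: L-Q = 21 → V
  i=18: E-V =  9 → J
  i=19: N-R = 22 → W
  i=20: U-P =  5 → F
  i=21: P-U = 21 → V
  i=22: I-Z =  9 → J
  shifts repeat with period 4: FVJW

FVJW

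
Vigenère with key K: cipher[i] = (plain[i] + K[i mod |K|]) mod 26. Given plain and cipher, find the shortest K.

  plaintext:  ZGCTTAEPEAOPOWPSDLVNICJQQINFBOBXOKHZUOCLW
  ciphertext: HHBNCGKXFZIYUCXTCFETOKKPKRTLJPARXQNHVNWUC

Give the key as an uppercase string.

IBZUJGG

  i= 0: H-Z =  8 → I
  i= 1: H-G =  1 → B
  i= 2: B-C = 25 → Z
  i= 3: N-T = 20 → U
  i= 4: C-T =  9 → J
  i= 5: G-A =  6 → G
  i= 6: K-E =  6 → G
  i= 7: X-P =  8 → I
  i= 8: F-E =  1 → B
  i= 9: Z-A = 25 → Z
  i=10: I-O = 20 → U
  i=11: Y-P =  9 → J
  i=12: U-O =  6 → G
  i=13: C-W =  6 → G
  i=14: X-P =  8 → I
  i=15: T-S =  1 → B
  i=16: C-D = 25 → Z
  i=17: F-L = 20 → U
  i=18: E-V =  9 → J
  i=19: T-N =  6 → G
  i=20: O-I =  6 → G
  i=21: K-C =  8 → I
  i=22: K-J =  1 → B
  i=23: P-Q = 25 → Z
  i=24: K-Q = 20 → U
  i=25: R-I =  9 → J
  i=26: T-N =  6 → G
  i=27: L-F =  6 → G
  i=28: J-B =  8 → I
  i=29: P-O =  1 → B
  i=30: A-B = 25 → Z
  i=31: R-X = 20 → U
  i=32: X-O =  9 → J
  i=33: Q-K =  6 → G
  i=34: N-H =  6 → G
  i=35: H-Z =  8 → I
  i=36: V-U =  1 → B
  i=37: N-O = 25 → Z
  i=38: W-C = 20 → U
  i=39: U-L =  9 → J
  i=40: C-W =  6 → G
  shifts repeat with period 7: IBZUJGG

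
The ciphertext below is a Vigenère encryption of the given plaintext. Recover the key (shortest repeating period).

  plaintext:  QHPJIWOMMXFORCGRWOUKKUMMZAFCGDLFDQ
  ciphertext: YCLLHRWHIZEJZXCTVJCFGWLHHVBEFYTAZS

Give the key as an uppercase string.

IVWCZV

  i= 0: Y-Q =  8 → I
  i= 1: C-H = 21 → V
  i= 2: L-P = 22 → W
  i= 3: L-J =  2 → C
  i= 4: H-I = 25 → Z
  i= 5: R-W = 21 → V
  i= 6: W-O =  8 → I
  i= 7: H-M = 21 → V
  i= 8: I-M = 22 → W
  i= 9: Z-X =  2 → C
  i=10: E-F = 25 → Z
  i=11: J-O = 21 → V
  i=12: Z-R =  8 → I
  i=13: X-C = 21 → V
  i=14: C-G = 22 → W
  i=15: T-R =  2 → C
  i=16: V-W = 25 → Z
  i=17: J-O = 21 → V
  i=18: C-U =  8 → I
  i=19: F-K = 21 → V
  i=20: G-K = 22 → W
  i=21: W-U =  2 → C
  i=22: L-M = 25 → Z
  i=23: H-M = 21 → V
  i=24: H-Z =  8 → I
  i=25: V-A = 21 → V
  i=26: B-F = 22 → W
  i=27: E-C =  2 → C
  i=28: F-G = 25 → Z
  i=29: Y-D = 21 → V
  i=30: T-L =  8 → I
  i=31: A-F = 21 → V
  i=32: Z-D = 22 → W
  i=33: S-Q =  2 → C
  shifts repeat with period 6: IVWCZV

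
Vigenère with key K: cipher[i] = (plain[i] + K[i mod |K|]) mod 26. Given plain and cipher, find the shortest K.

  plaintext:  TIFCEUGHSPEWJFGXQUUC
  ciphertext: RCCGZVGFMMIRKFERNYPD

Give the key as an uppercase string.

YUXEVBA

  i= 0: R-T = 24 → Y
  i= 1: C-I = 20 → U
  i= 2: C-F = 23 → X
  i= 3: G-C =  4 → E
  i= 4: Z-E = 21 → V
  i= 5: V-U =  1 → B
  i= 6: G-G =  0 → A
  i= 7: F-H = 24 → Y
  i= 8: M-S = 20 → U
  i= 9: M-P = 23 → X
  i=10: I-E =  4 → E
  i=11: R-W = 21 → V
  i=12: K-J =  1 → B
  i=13: F-F =  0 → A
  i=14: E-G = 24 → Y
  i=15: R-X = 20 → U
  i=16: N-Q = 23 → X
  i=17: Y-U =  4 → E
  i=18: P-U = 21 → V
  i=19: D-C =  1 → B
  shifts repeat with period 7: YUXEVBA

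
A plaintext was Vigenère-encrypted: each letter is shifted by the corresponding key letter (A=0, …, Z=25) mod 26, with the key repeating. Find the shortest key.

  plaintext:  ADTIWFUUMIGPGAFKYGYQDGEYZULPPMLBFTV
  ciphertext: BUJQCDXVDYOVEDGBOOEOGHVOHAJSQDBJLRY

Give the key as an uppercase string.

BRQIGYD

  i= 0: B-A =  1 → B
  i= 1: U-D = 17 → R
  i= 2: J-T = 16 → Q
  i= 3: Q-I =  8 → I
  i= 4: C-W =  6 → G
  i= 5: D-F = 24 → Y
  i= 6: X-U =  3 → D
  i= 7: V-U =  1 → B
  i= 8: D-M = 17 → R
  i= 9: Y-I = 16 → Q
  i=10: O-G =  8 → I
  i=11: V-P =  6 → G
  i=12: E-G = 24 → Y
  i=13: D-A =  3 → D
  i=14: G-F =  1 → B
  i=15: B-K = 17 → R
  i=16: O-Y = 16 → Q
  i=17: O-G =  8 → I
  i=18: E-Y =  6 → G
  i=19: O-Q = 24 → Y
  i=20: G-D =  3 → D
  i=21: H-G =  1 → B
  i=22: V-E = 17 → R
  i=23: O-Y = 16 → Q
  i=24: H-Z =  8 → I
  i=25: A-U =  6 → G
  i=26: J-L = 24 → Y
  i=27: S-P =  3 → D
  i=28: Q-P =  1 → B
  i=29: D-M = 17 → R
  i=30: B-L = 16 → Q
  i=31: J-B =  8 → I
  i=32: L-F =  6 → G
  i=33: R-T = 24 → Y
  i=34: Y-V =  3 → D
  shifts repeat with period 7: BRQIGYD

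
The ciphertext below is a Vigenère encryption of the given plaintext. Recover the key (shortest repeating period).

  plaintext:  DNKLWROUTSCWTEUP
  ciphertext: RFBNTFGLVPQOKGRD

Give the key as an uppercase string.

OSRCX

  i= 0: R-D = 14 → O
  i= 1: F-N = 18 → S
  i= 2: B-K = 17 → R
  i= 3: N-L =  2 → C
  i= 4: T-W = 23 → X
  i= 5: F-R = 14 → O
  i= 6: G-O = 18 → S
  i= 7: L-U = 17 → R
  i= 8: V-T =  2 → C
  i= 9: P-S = 23 → X
  i=10: Q-C = 14 → O
  i=11: O-W = 18 → S
  i=12: K-T = 17 → R
  i=13: G-E =  2 → C
  i=14: R-U = 23 → X
  i=15: D-P = 14 → O
  shifts repeat with period 5: OSRCX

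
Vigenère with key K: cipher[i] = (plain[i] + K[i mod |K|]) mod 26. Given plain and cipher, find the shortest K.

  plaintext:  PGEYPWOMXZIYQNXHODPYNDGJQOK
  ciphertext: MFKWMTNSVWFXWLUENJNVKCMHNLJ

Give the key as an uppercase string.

  i= 0: M-P = 23 → X
  i= 1: F-G = 25 → Z
  i= 2: K-E =  6 → G
  i= 3: W-Y = 24 → Y
  i= 4: M-P = 23 → X
  i= 5: T-W = 23 → X
  i= 6: N-O = 25 → Z
  i= 7: S-M =  6 → G
  i= 8: V-X = 24 → Y
  i= 9: W-Z = 23 → X
  i=10: F-I = 23 → X
  i=11: X-Y = 25 → Z
  i=12: W-Q =  6 → G
  i=13: L-N = 24 → Y
  i=14: U-X = 23 → X
  i=15: E-H = 23 → X
  i=16: N-O = 25 → Z
  i=17: J-D =  6 → G
  i=18: N-P = 24 → Y
  i=19: V-Y = 23 → X
  i=20: K-N = 23 → X
  i=21: C-D = 25 → Z
  i=22: M-G =  6 → G
  i=23: H-J = 24 → Y
  i=24: N-Q = 23 → X
  i=25: L-O = 23 → X
  i=26: J-K = 25 → Z
  shifts repeat with period 5: XZGYX

XZGYX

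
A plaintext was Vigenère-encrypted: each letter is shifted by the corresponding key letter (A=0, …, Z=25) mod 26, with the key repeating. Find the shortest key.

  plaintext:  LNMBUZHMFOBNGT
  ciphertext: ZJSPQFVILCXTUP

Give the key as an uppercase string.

OWG

  i= 0: Z-L = 14 → O
  i= 1: J-N = 22 → W
  i= 2: S-M =  6 → G
  i= 3: P-B = 14 → O
  i= 4: Q-U = 22 → W
  i= 5: F-Z =  6 → G
  i= 6: V-H = 14 → O
  i= 7: I-M = 22 → W
  i= 8: L-F =  6 → G
  i= 9: C-O = 14 → O
  i=10: X-B = 22 → W
  i=11: T-N =  6 → G
  i=12: U-G = 14 → O
  i=13: P-T = 22 → W
  shifts repeat with period 3: OWG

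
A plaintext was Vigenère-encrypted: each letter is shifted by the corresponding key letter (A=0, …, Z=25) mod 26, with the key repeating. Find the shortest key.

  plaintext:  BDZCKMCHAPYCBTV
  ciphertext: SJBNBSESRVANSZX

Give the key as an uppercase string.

RGCL

  i= 0: S-B = 17 → R
  i= 1: J-D =  6 → G
  i= 2: B-Z =  2 → C
  i= 3: N-C = 11 → L
  i= 4: B-K = 17 → R
  i= 5: S-M =  6 → G
  i= 6: E-C =  2 → C
  i= 7: S-H = 11 → L
  i= 8: R-A = 17 → R
  i= 9: V-P =  6 → G
  i=10: A-Y =  2 → C
  i=11: N-C = 11 → L
  i=12: S-B = 17 → R
  i=13: Z-T =  6 → G
  i=14: X-V =  2 → C
  shifts repeat with period 4: RGCL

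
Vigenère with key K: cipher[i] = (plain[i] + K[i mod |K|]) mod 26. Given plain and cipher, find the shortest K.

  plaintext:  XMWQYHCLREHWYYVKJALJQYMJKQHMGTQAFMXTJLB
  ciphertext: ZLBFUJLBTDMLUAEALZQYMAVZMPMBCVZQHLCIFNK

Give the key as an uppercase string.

  i= 0: Z-X =  2 → C
  i= 1: L-M = 25 → Z
  i= 2: B-W =  5 → F
  i= 3: F-Q = 15 → P
  i= 4: U-Y = 22 → W
  i= 5: J-H =  2 → C
  i= 6: L-C =  9 → J
  i= 7: B-L = 16 → Q
  i= 8: T-R =  2 → C
  i= 9: D-E = 25 → Z
  i=10: M-H =  5 → F
  i=11: L-W = 15 → P
  i=12: U-Y = 22 → W
  i=13: A-Y =  2 → C
  i=14: E-V =  9 → J
  i=15: A-K = 16 → Q
  i=16: L-J =  2 → C
  i=17: Z-A = 25 → Z
  i=18: Q-L =  5 → F
  i=19: Y-J = 15 → P
  i=20: M-Q = 22 → W
  i=21: A-Y =  2 → C
  i=22: V-M =  9 → J
  i=23: Z-J = 16 → Q
  i=24: M-K =  2 → C
  i=25: P-Q = 25 → Z
  i=26: M-H =  5 → F
  i=27: B-M = 15 → P
  i=28: C-G = 22 → W
  i=29: V-T =  2 → C
  i=30: Z-Q =  9 → J
  i=31: Q-A = 16 → Q
  i=32: H-F =  2 → C
  i=33: L-M = 25 → Z
  i=34: C-X =  5 → F
  i=35: I-T = 15 → P
  i=36: F-J = 22 → W
  i=37: N-L =  2 → C
  i=38: K-B =  9 → J
  shifts repeat with period 8: CZFPWCJQ

CZFPWCJQ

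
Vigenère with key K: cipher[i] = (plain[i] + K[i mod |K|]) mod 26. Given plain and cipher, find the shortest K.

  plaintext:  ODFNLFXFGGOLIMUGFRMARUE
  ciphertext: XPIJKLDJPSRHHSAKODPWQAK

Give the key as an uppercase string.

  i= 0: X-O =  9 → J
  i= 1: P-D = 12 → M
  i= 2: I-F =  3 → D
  i= 3: J-N = 22 → W
  i= 4: K-L = 25 → Z
  i= 5: L-F =  6 → G
  i= 6: D-X =  6 → G
  i= 7: J-F =  4 → E
  i= 8: P-G =  9 → J
  i= 9: S-G = 12 → M
  i=10: R-O =  3 → D
  i=11: H-L = 22 → W
  i=12: H-I = 25 → Z
  i=13: S-M =  6 → G
  i=14: A-U =  6 → G
  i=15: K-G =  4 → E
  i=16: O-F =  9 → J
  i=17: D-R = 12 → M
  i=18: P-M =  3 → D
  i=19: W-A = 22 → W
  i=20: Q-R = 25 → Z
  i=21: A-U =  6 → G
  i=22: K-E =  6 → G
  shifts repeat with period 8: JMDWZGGE

JMDWZGGE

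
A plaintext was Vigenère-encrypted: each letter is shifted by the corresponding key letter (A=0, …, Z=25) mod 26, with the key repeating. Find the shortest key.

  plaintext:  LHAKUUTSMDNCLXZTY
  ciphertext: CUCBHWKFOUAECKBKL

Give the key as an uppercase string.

RNC

  i= 0: C-L = 17 → R
  i= 1: U-H = 13 → N
  i= 2: C-A =  2 → C
  i= 3: B-K = 17 → R
  i= 4: H-U = 13 → N
  i= 5: W-U =  2 → C
  i= 6: K-T = 17 → R
  i= 7: F-S = 13 → N
  i= 8: O-M =  2 → C
  i= 9: U-D = 17 → R
  i=10: A-N = 13 → N
  i=11: E-C =  2 → C
  i=12: C-L = 17 → R
  i=13: K-X = 13 → N
  i=14: B-Z =  2 → C
  i=15: K-T = 17 → R
  i=16: L-Y = 13 → N
  shifts repeat with period 3: RNC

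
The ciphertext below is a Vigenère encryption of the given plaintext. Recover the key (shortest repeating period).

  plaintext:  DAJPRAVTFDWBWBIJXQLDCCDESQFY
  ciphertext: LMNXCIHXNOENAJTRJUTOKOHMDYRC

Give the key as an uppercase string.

  i= 0: L-D =  8 → I
  i= 1: M-A = 12 → M
  i= 2: N-J =  4 → E
  i= 3: X-P =  8 → I
  i= 4: C-R = 11 → L
  i= 5: I-A =  8 → I
  i= 6: H-V = 12 → M
  i= 7: X-T =  4 → E
  i= 8: N-F =  8 → I
  i= 9: O-D = 11 → L
  i=10: E-W =  8 → I
  i=11: N-B = 12 → M
  i=12: A-W =  4 → E
  i=13: J-B =  8 → I
  i=14: T-I = 11 → L
  i=15: R-J =  8 → I
  i=16: J-X = 12 → M
  i=17: U-Q =  4 → E
  i=18: T-L =  8 → I
  i=19: O-D = 11 → L
  i=20: K-C =  8 → I
  i=21: O-C = 12 → M
  i=22: H-D =  4 → E
  i=23: M-E =  8 → I
  i=24: D-S = 11 → L
  i=25: Y-Q =  8 → I
  i=26: R-F = 12 → M
  i=27: C-Y =  4 → E
  shifts repeat with period 5: IMEIL

IMEIL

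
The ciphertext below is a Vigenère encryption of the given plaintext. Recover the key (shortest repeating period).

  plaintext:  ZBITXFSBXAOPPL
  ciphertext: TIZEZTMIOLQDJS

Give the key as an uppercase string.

UHRLCO

  i= 0: T-Z = 20 → U
  i= 1: I-B =  7 → H
  i= 2: Z-I = 17 → R
  i= 3: E-T = 11 → L
  i= 4: Z-X =  2 → C
  i= 5: T-F = 14 → O
  i= 6: M-S = 20 → U
  i= 7: I-B =  7 → H
  i= 8: O-X = 17 → R
  i= 9: L-A = 11 → L
  i=10: Q-O =  2 → C
  i=11: D-P = 14 → O
  i=12: J-P = 20 → U
  i=13: S-L =  7 → H
  shifts repeat with period 6: UHRLCO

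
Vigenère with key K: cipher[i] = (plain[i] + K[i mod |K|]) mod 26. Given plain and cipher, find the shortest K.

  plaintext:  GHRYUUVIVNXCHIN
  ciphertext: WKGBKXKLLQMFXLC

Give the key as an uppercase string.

QDPD

  i= 0: W-G = 16 → Q
  i= 1: K-H =  3 → D
  i= 2: G-R = 15 → P
  i= 3: B-Y =  3 → D
  i= 4: K-U = 16 → Q
  i= 5: X-U =  3 → D
  i= 6: K-V = 15 → P
  i= 7: L-I =  3 → D
  i= 8: L-V = 16 → Q
  i= 9: Q-N =  3 → D
  i=10: M-X = 15 → P
  i=11: F-C =  3 → D
  i=12: X-H = 16 → Q
  i=13: L-I =  3 → D
  i=14: C-N = 15 → P
  shifts repeat with period 4: QDPD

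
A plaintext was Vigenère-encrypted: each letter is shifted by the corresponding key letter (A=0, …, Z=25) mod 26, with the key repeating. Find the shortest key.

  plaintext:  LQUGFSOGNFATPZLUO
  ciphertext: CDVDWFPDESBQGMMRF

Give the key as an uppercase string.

  i= 0: C-L = 17 → R
  i= 1: D-Q = 13 → N
  i= 2: V-U =  1 → B
  i= 3: D-G = 23 → X
  i= 4: W-F = 17 → R
  i= 5: F-S = 13 → N
  i= 6: P-O =  1 → B
  i= 7: D-G = 23 → X
  i= 8: E-N = 17 → R
  i= 9: S-F = 13 → N
  i=10: B-A =  1 → B
  i=11: Q-T = 23 → X
  i=12: G-P = 17 → R
  i=13: M-Z = 13 → N
  i=14: M-L =  1 → B
  i=15: R-U = 23 → X
  i=16: F-O = 17 → R
  shifts repeat with period 4: RNBX

RNBX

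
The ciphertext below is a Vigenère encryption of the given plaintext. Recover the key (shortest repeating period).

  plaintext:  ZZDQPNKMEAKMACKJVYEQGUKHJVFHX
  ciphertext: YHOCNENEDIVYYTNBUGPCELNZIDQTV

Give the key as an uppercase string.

ZILMYRDS

  i= 0: Y-Z = 25 → Z
  i= 1: H-Z =  8 → I
  i= 2: O-D = 11 → L
  i= 3: C-Q = 12 → M
  i= 4: N-P = 24 → Y
  i= 5: E-N = 17 → R
  i= 6: N-K =  3 → D
  i= 7: E-M = 18 → S
  i= 8: D-E = 25 → Z
  i= 9: I-A =  8 → I
  i=10: V-K = 11 → L
  i=11: Y-M = 12 → M
  i=12: Y-A = 24 → Y
  i=13: T-C = 17 → R
  i=14: N-K =  3 → D
  i=15: B-J = 18 → S
  i=16: U-V = 25 → Z
  i=17: G-Y =  8 → I
  i=18: P-E = 11 → L
  i=19: C-Q = 12 → M
  i=20: E-G = 24 → Y
  i=21: L-U = 17 → R
  i=22: N-K =  3 → D
  i=23: Z-H = 18 → S
  i=24: I-J = 25 → Z
  i=25: D-V =  8 → I
  i=26: Q-F = 11 → L
  i=27: T-H = 12 → M
  i=28: V-X = 24 → Y
  shifts repeat with period 8: ZILMYRDS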